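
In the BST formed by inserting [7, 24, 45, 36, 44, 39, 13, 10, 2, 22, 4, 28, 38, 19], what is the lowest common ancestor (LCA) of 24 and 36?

Tree insertion order: [7, 24, 45, 36, 44, 39, 13, 10, 2, 22, 4, 28, 38, 19]
Tree (level-order array): [7, 2, 24, None, 4, 13, 45, None, None, 10, 22, 36, None, None, None, 19, None, 28, 44, None, None, None, None, 39, None, 38]
In a BST, the LCA of p=24, q=36 is the first node v on the
root-to-leaf path with p <= v <= q (go left if both < v, right if both > v).
Walk from root:
  at 7: both 24 and 36 > 7, go right
  at 24: 24 <= 24 <= 36, this is the LCA
LCA = 24


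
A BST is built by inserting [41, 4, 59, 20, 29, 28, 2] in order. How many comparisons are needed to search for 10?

Search path for 10: 41 -> 4 -> 20
Found: False
Comparisons: 3


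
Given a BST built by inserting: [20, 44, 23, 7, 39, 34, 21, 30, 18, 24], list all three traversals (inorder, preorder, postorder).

Tree insertion order: [20, 44, 23, 7, 39, 34, 21, 30, 18, 24]
Tree (level-order array): [20, 7, 44, None, 18, 23, None, None, None, 21, 39, None, None, 34, None, 30, None, 24]
Inorder (L, root, R): [7, 18, 20, 21, 23, 24, 30, 34, 39, 44]
Preorder (root, L, R): [20, 7, 18, 44, 23, 21, 39, 34, 30, 24]
Postorder (L, R, root): [18, 7, 21, 24, 30, 34, 39, 23, 44, 20]


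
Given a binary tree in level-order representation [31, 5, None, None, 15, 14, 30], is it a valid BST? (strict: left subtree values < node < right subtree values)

Level-order array: [31, 5, None, None, 15, 14, 30]
Validate using subtree bounds (lo, hi): at each node, require lo < value < hi,
then recurse left with hi=value and right with lo=value.
Preorder trace (stopping at first violation):
  at node 31 with bounds (-inf, +inf): OK
  at node 5 with bounds (-inf, 31): OK
  at node 15 with bounds (5, 31): OK
  at node 14 with bounds (5, 15): OK
  at node 30 with bounds (15, 31): OK
No violation found at any node.
Result: Valid BST


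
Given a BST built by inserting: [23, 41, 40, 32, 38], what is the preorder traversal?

Tree insertion order: [23, 41, 40, 32, 38]
Tree (level-order array): [23, None, 41, 40, None, 32, None, None, 38]
Preorder traversal: [23, 41, 40, 32, 38]


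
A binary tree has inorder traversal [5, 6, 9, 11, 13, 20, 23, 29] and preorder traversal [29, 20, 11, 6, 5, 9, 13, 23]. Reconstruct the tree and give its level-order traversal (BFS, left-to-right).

Inorder:  [5, 6, 9, 11, 13, 20, 23, 29]
Preorder: [29, 20, 11, 6, 5, 9, 13, 23]
Algorithm: preorder visits root first, so consume preorder in order;
for each root, split the current inorder slice at that value into
left-subtree inorder and right-subtree inorder, then recurse.
Recursive splits:
  root=29; inorder splits into left=[5, 6, 9, 11, 13, 20, 23], right=[]
  root=20; inorder splits into left=[5, 6, 9, 11, 13], right=[23]
  root=11; inorder splits into left=[5, 6, 9], right=[13]
  root=6; inorder splits into left=[5], right=[9]
  root=5; inorder splits into left=[], right=[]
  root=9; inorder splits into left=[], right=[]
  root=13; inorder splits into left=[], right=[]
  root=23; inorder splits into left=[], right=[]
Reconstructed level-order: [29, 20, 11, 23, 6, 13, 5, 9]


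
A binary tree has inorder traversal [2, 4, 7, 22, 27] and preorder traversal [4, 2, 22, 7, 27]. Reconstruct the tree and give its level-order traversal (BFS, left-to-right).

Inorder:  [2, 4, 7, 22, 27]
Preorder: [4, 2, 22, 7, 27]
Algorithm: preorder visits root first, so consume preorder in order;
for each root, split the current inorder slice at that value into
left-subtree inorder and right-subtree inorder, then recurse.
Recursive splits:
  root=4; inorder splits into left=[2], right=[7, 22, 27]
  root=2; inorder splits into left=[], right=[]
  root=22; inorder splits into left=[7], right=[27]
  root=7; inorder splits into left=[], right=[]
  root=27; inorder splits into left=[], right=[]
Reconstructed level-order: [4, 2, 22, 7, 27]


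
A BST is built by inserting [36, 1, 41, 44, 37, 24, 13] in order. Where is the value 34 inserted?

Starting tree (level order): [36, 1, 41, None, 24, 37, 44, 13]
Insertion path: 36 -> 1 -> 24
Result: insert 34 as right child of 24
Final tree (level order): [36, 1, 41, None, 24, 37, 44, 13, 34]


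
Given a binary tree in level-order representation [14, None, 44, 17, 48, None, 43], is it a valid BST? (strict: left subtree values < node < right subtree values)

Level-order array: [14, None, 44, 17, 48, None, 43]
Validate using subtree bounds (lo, hi): at each node, require lo < value < hi,
then recurse left with hi=value and right with lo=value.
Preorder trace (stopping at first violation):
  at node 14 with bounds (-inf, +inf): OK
  at node 44 with bounds (14, +inf): OK
  at node 17 with bounds (14, 44): OK
  at node 43 with bounds (17, 44): OK
  at node 48 with bounds (44, +inf): OK
No violation found at any node.
Result: Valid BST


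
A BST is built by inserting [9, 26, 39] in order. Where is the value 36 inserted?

Starting tree (level order): [9, None, 26, None, 39]
Insertion path: 9 -> 26 -> 39
Result: insert 36 as left child of 39
Final tree (level order): [9, None, 26, None, 39, 36]


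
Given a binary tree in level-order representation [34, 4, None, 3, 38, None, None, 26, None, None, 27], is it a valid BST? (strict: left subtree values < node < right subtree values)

Level-order array: [34, 4, None, 3, 38, None, None, 26, None, None, 27]
Validate using subtree bounds (lo, hi): at each node, require lo < value < hi,
then recurse left with hi=value and right with lo=value.
Preorder trace (stopping at first violation):
  at node 34 with bounds (-inf, +inf): OK
  at node 4 with bounds (-inf, 34): OK
  at node 3 with bounds (-inf, 4): OK
  at node 38 with bounds (4, 34): VIOLATION
Node 38 violates its bound: not (4 < 38 < 34).
Result: Not a valid BST


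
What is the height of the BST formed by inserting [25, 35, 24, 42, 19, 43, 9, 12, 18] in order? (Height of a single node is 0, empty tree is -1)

Insertion order: [25, 35, 24, 42, 19, 43, 9, 12, 18]
Tree (level-order array): [25, 24, 35, 19, None, None, 42, 9, None, None, 43, None, 12, None, None, None, 18]
Compute height bottom-up (empty subtree = -1):
  height(18) = 1 + max(-1, -1) = 0
  height(12) = 1 + max(-1, 0) = 1
  height(9) = 1 + max(-1, 1) = 2
  height(19) = 1 + max(2, -1) = 3
  height(24) = 1 + max(3, -1) = 4
  height(43) = 1 + max(-1, -1) = 0
  height(42) = 1 + max(-1, 0) = 1
  height(35) = 1 + max(-1, 1) = 2
  height(25) = 1 + max(4, 2) = 5
Height = 5


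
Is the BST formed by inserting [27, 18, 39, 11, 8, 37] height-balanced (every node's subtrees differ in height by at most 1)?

Tree (level-order array): [27, 18, 39, 11, None, 37, None, 8]
Definition: a tree is height-balanced if, at every node, |h(left) - h(right)| <= 1 (empty subtree has height -1).
Bottom-up per-node check:
  node 8: h_left=-1, h_right=-1, diff=0 [OK], height=0
  node 11: h_left=0, h_right=-1, diff=1 [OK], height=1
  node 18: h_left=1, h_right=-1, diff=2 [FAIL (|1--1|=2 > 1)], height=2
  node 37: h_left=-1, h_right=-1, diff=0 [OK], height=0
  node 39: h_left=0, h_right=-1, diff=1 [OK], height=1
  node 27: h_left=2, h_right=1, diff=1 [OK], height=3
Node 18 violates the condition: |1 - -1| = 2 > 1.
Result: Not balanced


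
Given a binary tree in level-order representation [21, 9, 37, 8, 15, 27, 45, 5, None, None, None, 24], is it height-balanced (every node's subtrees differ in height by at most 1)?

Tree (level-order array): [21, 9, 37, 8, 15, 27, 45, 5, None, None, None, 24]
Definition: a tree is height-balanced if, at every node, |h(left) - h(right)| <= 1 (empty subtree has height -1).
Bottom-up per-node check:
  node 5: h_left=-1, h_right=-1, diff=0 [OK], height=0
  node 8: h_left=0, h_right=-1, diff=1 [OK], height=1
  node 15: h_left=-1, h_right=-1, diff=0 [OK], height=0
  node 9: h_left=1, h_right=0, diff=1 [OK], height=2
  node 24: h_left=-1, h_right=-1, diff=0 [OK], height=0
  node 27: h_left=0, h_right=-1, diff=1 [OK], height=1
  node 45: h_left=-1, h_right=-1, diff=0 [OK], height=0
  node 37: h_left=1, h_right=0, diff=1 [OK], height=2
  node 21: h_left=2, h_right=2, diff=0 [OK], height=3
All nodes satisfy the balance condition.
Result: Balanced


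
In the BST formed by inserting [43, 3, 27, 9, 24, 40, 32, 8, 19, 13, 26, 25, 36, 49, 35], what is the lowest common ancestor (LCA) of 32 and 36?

Tree insertion order: [43, 3, 27, 9, 24, 40, 32, 8, 19, 13, 26, 25, 36, 49, 35]
Tree (level-order array): [43, 3, 49, None, 27, None, None, 9, 40, 8, 24, 32, None, None, None, 19, 26, None, 36, 13, None, 25, None, 35]
In a BST, the LCA of p=32, q=36 is the first node v on the
root-to-leaf path with p <= v <= q (go left if both < v, right if both > v).
Walk from root:
  at 43: both 32 and 36 < 43, go left
  at 3: both 32 and 36 > 3, go right
  at 27: both 32 and 36 > 27, go right
  at 40: both 32 and 36 < 40, go left
  at 32: 32 <= 32 <= 36, this is the LCA
LCA = 32


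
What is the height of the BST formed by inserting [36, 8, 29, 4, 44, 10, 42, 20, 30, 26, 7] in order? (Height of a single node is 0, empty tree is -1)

Insertion order: [36, 8, 29, 4, 44, 10, 42, 20, 30, 26, 7]
Tree (level-order array): [36, 8, 44, 4, 29, 42, None, None, 7, 10, 30, None, None, None, None, None, 20, None, None, None, 26]
Compute height bottom-up (empty subtree = -1):
  height(7) = 1 + max(-1, -1) = 0
  height(4) = 1 + max(-1, 0) = 1
  height(26) = 1 + max(-1, -1) = 0
  height(20) = 1 + max(-1, 0) = 1
  height(10) = 1 + max(-1, 1) = 2
  height(30) = 1 + max(-1, -1) = 0
  height(29) = 1 + max(2, 0) = 3
  height(8) = 1 + max(1, 3) = 4
  height(42) = 1 + max(-1, -1) = 0
  height(44) = 1 + max(0, -1) = 1
  height(36) = 1 + max(4, 1) = 5
Height = 5


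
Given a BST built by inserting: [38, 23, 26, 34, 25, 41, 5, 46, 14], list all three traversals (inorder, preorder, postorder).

Tree insertion order: [38, 23, 26, 34, 25, 41, 5, 46, 14]
Tree (level-order array): [38, 23, 41, 5, 26, None, 46, None, 14, 25, 34]
Inorder (L, root, R): [5, 14, 23, 25, 26, 34, 38, 41, 46]
Preorder (root, L, R): [38, 23, 5, 14, 26, 25, 34, 41, 46]
Postorder (L, R, root): [14, 5, 25, 34, 26, 23, 46, 41, 38]


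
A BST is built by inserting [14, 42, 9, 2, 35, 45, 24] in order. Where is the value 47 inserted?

Starting tree (level order): [14, 9, 42, 2, None, 35, 45, None, None, 24]
Insertion path: 14 -> 42 -> 45
Result: insert 47 as right child of 45
Final tree (level order): [14, 9, 42, 2, None, 35, 45, None, None, 24, None, None, 47]


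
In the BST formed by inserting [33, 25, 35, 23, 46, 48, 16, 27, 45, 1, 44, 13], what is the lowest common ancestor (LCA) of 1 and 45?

Tree insertion order: [33, 25, 35, 23, 46, 48, 16, 27, 45, 1, 44, 13]
Tree (level-order array): [33, 25, 35, 23, 27, None, 46, 16, None, None, None, 45, 48, 1, None, 44, None, None, None, None, 13]
In a BST, the LCA of p=1, q=45 is the first node v on the
root-to-leaf path with p <= v <= q (go left if both < v, right if both > v).
Walk from root:
  at 33: 1 <= 33 <= 45, this is the LCA
LCA = 33


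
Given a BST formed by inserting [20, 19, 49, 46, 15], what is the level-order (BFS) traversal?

Tree insertion order: [20, 19, 49, 46, 15]
Tree (level-order array): [20, 19, 49, 15, None, 46]
BFS from the root, enqueuing left then right child of each popped node:
  queue [20] -> pop 20, enqueue [19, 49], visited so far: [20]
  queue [19, 49] -> pop 19, enqueue [15], visited so far: [20, 19]
  queue [49, 15] -> pop 49, enqueue [46], visited so far: [20, 19, 49]
  queue [15, 46] -> pop 15, enqueue [none], visited so far: [20, 19, 49, 15]
  queue [46] -> pop 46, enqueue [none], visited so far: [20, 19, 49, 15, 46]
Result: [20, 19, 49, 15, 46]


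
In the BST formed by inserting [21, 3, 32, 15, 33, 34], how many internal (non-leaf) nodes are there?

Tree built from: [21, 3, 32, 15, 33, 34]
Tree (level-order array): [21, 3, 32, None, 15, None, 33, None, None, None, 34]
Rule: An internal node has at least one child.
Per-node child counts:
  node 21: 2 child(ren)
  node 3: 1 child(ren)
  node 15: 0 child(ren)
  node 32: 1 child(ren)
  node 33: 1 child(ren)
  node 34: 0 child(ren)
Matching nodes: [21, 3, 32, 33]
Count of internal (non-leaf) nodes: 4


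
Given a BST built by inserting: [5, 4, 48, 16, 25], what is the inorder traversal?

Tree insertion order: [5, 4, 48, 16, 25]
Tree (level-order array): [5, 4, 48, None, None, 16, None, None, 25]
Inorder traversal: [4, 5, 16, 25, 48]


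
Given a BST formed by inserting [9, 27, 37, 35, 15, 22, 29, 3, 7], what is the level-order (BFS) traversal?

Tree insertion order: [9, 27, 37, 35, 15, 22, 29, 3, 7]
Tree (level-order array): [9, 3, 27, None, 7, 15, 37, None, None, None, 22, 35, None, None, None, 29]
BFS from the root, enqueuing left then right child of each popped node:
  queue [9] -> pop 9, enqueue [3, 27], visited so far: [9]
  queue [3, 27] -> pop 3, enqueue [7], visited so far: [9, 3]
  queue [27, 7] -> pop 27, enqueue [15, 37], visited so far: [9, 3, 27]
  queue [7, 15, 37] -> pop 7, enqueue [none], visited so far: [9, 3, 27, 7]
  queue [15, 37] -> pop 15, enqueue [22], visited so far: [9, 3, 27, 7, 15]
  queue [37, 22] -> pop 37, enqueue [35], visited so far: [9, 3, 27, 7, 15, 37]
  queue [22, 35] -> pop 22, enqueue [none], visited so far: [9, 3, 27, 7, 15, 37, 22]
  queue [35] -> pop 35, enqueue [29], visited so far: [9, 3, 27, 7, 15, 37, 22, 35]
  queue [29] -> pop 29, enqueue [none], visited so far: [9, 3, 27, 7, 15, 37, 22, 35, 29]
Result: [9, 3, 27, 7, 15, 37, 22, 35, 29]


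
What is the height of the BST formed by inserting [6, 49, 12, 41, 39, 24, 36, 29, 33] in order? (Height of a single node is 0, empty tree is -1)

Insertion order: [6, 49, 12, 41, 39, 24, 36, 29, 33]
Tree (level-order array): [6, None, 49, 12, None, None, 41, 39, None, 24, None, None, 36, 29, None, None, 33]
Compute height bottom-up (empty subtree = -1):
  height(33) = 1 + max(-1, -1) = 0
  height(29) = 1 + max(-1, 0) = 1
  height(36) = 1 + max(1, -1) = 2
  height(24) = 1 + max(-1, 2) = 3
  height(39) = 1 + max(3, -1) = 4
  height(41) = 1 + max(4, -1) = 5
  height(12) = 1 + max(-1, 5) = 6
  height(49) = 1 + max(6, -1) = 7
  height(6) = 1 + max(-1, 7) = 8
Height = 8


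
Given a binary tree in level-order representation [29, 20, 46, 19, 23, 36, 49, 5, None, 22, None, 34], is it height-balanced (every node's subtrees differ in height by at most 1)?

Tree (level-order array): [29, 20, 46, 19, 23, 36, 49, 5, None, 22, None, 34]
Definition: a tree is height-balanced if, at every node, |h(left) - h(right)| <= 1 (empty subtree has height -1).
Bottom-up per-node check:
  node 5: h_left=-1, h_right=-1, diff=0 [OK], height=0
  node 19: h_left=0, h_right=-1, diff=1 [OK], height=1
  node 22: h_left=-1, h_right=-1, diff=0 [OK], height=0
  node 23: h_left=0, h_right=-1, diff=1 [OK], height=1
  node 20: h_left=1, h_right=1, diff=0 [OK], height=2
  node 34: h_left=-1, h_right=-1, diff=0 [OK], height=0
  node 36: h_left=0, h_right=-1, diff=1 [OK], height=1
  node 49: h_left=-1, h_right=-1, diff=0 [OK], height=0
  node 46: h_left=1, h_right=0, diff=1 [OK], height=2
  node 29: h_left=2, h_right=2, diff=0 [OK], height=3
All nodes satisfy the balance condition.
Result: Balanced


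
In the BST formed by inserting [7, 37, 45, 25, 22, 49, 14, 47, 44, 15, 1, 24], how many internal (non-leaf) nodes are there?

Tree built from: [7, 37, 45, 25, 22, 49, 14, 47, 44, 15, 1, 24]
Tree (level-order array): [7, 1, 37, None, None, 25, 45, 22, None, 44, 49, 14, 24, None, None, 47, None, None, 15]
Rule: An internal node has at least one child.
Per-node child counts:
  node 7: 2 child(ren)
  node 1: 0 child(ren)
  node 37: 2 child(ren)
  node 25: 1 child(ren)
  node 22: 2 child(ren)
  node 14: 1 child(ren)
  node 15: 0 child(ren)
  node 24: 0 child(ren)
  node 45: 2 child(ren)
  node 44: 0 child(ren)
  node 49: 1 child(ren)
  node 47: 0 child(ren)
Matching nodes: [7, 37, 25, 22, 14, 45, 49]
Count of internal (non-leaf) nodes: 7


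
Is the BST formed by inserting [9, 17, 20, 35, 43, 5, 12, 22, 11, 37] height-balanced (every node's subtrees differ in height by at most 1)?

Tree (level-order array): [9, 5, 17, None, None, 12, 20, 11, None, None, 35, None, None, 22, 43, None, None, 37]
Definition: a tree is height-balanced if, at every node, |h(left) - h(right)| <= 1 (empty subtree has height -1).
Bottom-up per-node check:
  node 5: h_left=-1, h_right=-1, diff=0 [OK], height=0
  node 11: h_left=-1, h_right=-1, diff=0 [OK], height=0
  node 12: h_left=0, h_right=-1, diff=1 [OK], height=1
  node 22: h_left=-1, h_right=-1, diff=0 [OK], height=0
  node 37: h_left=-1, h_right=-1, diff=0 [OK], height=0
  node 43: h_left=0, h_right=-1, diff=1 [OK], height=1
  node 35: h_left=0, h_right=1, diff=1 [OK], height=2
  node 20: h_left=-1, h_right=2, diff=3 [FAIL (|-1-2|=3 > 1)], height=3
  node 17: h_left=1, h_right=3, diff=2 [FAIL (|1-3|=2 > 1)], height=4
  node 9: h_left=0, h_right=4, diff=4 [FAIL (|0-4|=4 > 1)], height=5
Node 20 violates the condition: |-1 - 2| = 3 > 1.
Result: Not balanced


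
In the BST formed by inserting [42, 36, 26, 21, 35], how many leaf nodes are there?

Tree built from: [42, 36, 26, 21, 35]
Tree (level-order array): [42, 36, None, 26, None, 21, 35]
Rule: A leaf has 0 children.
Per-node child counts:
  node 42: 1 child(ren)
  node 36: 1 child(ren)
  node 26: 2 child(ren)
  node 21: 0 child(ren)
  node 35: 0 child(ren)
Matching nodes: [21, 35]
Count of leaf nodes: 2


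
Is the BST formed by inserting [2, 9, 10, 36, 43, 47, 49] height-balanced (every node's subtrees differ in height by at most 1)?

Tree (level-order array): [2, None, 9, None, 10, None, 36, None, 43, None, 47, None, 49]
Definition: a tree is height-balanced if, at every node, |h(left) - h(right)| <= 1 (empty subtree has height -1).
Bottom-up per-node check:
  node 49: h_left=-1, h_right=-1, diff=0 [OK], height=0
  node 47: h_left=-1, h_right=0, diff=1 [OK], height=1
  node 43: h_left=-1, h_right=1, diff=2 [FAIL (|-1-1|=2 > 1)], height=2
  node 36: h_left=-1, h_right=2, diff=3 [FAIL (|-1-2|=3 > 1)], height=3
  node 10: h_left=-1, h_right=3, diff=4 [FAIL (|-1-3|=4 > 1)], height=4
  node 9: h_left=-1, h_right=4, diff=5 [FAIL (|-1-4|=5 > 1)], height=5
  node 2: h_left=-1, h_right=5, diff=6 [FAIL (|-1-5|=6 > 1)], height=6
Node 43 violates the condition: |-1 - 1| = 2 > 1.
Result: Not balanced


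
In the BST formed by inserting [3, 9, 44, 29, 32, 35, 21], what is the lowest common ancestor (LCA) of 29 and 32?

Tree insertion order: [3, 9, 44, 29, 32, 35, 21]
Tree (level-order array): [3, None, 9, None, 44, 29, None, 21, 32, None, None, None, 35]
In a BST, the LCA of p=29, q=32 is the first node v on the
root-to-leaf path with p <= v <= q (go left if both < v, right if both > v).
Walk from root:
  at 3: both 29 and 32 > 3, go right
  at 9: both 29 and 32 > 9, go right
  at 44: both 29 and 32 < 44, go left
  at 29: 29 <= 29 <= 32, this is the LCA
LCA = 29


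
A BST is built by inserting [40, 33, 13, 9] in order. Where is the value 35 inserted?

Starting tree (level order): [40, 33, None, 13, None, 9]
Insertion path: 40 -> 33
Result: insert 35 as right child of 33
Final tree (level order): [40, 33, None, 13, 35, 9]


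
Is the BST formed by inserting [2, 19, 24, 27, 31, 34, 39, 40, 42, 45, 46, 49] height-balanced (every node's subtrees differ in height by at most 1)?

Tree (level-order array): [2, None, 19, None, 24, None, 27, None, 31, None, 34, None, 39, None, 40, None, 42, None, 45, None, 46, None, 49]
Definition: a tree is height-balanced if, at every node, |h(left) - h(right)| <= 1 (empty subtree has height -1).
Bottom-up per-node check:
  node 49: h_left=-1, h_right=-1, diff=0 [OK], height=0
  node 46: h_left=-1, h_right=0, diff=1 [OK], height=1
  node 45: h_left=-1, h_right=1, diff=2 [FAIL (|-1-1|=2 > 1)], height=2
  node 42: h_left=-1, h_right=2, diff=3 [FAIL (|-1-2|=3 > 1)], height=3
  node 40: h_left=-1, h_right=3, diff=4 [FAIL (|-1-3|=4 > 1)], height=4
  node 39: h_left=-1, h_right=4, diff=5 [FAIL (|-1-4|=5 > 1)], height=5
  node 34: h_left=-1, h_right=5, diff=6 [FAIL (|-1-5|=6 > 1)], height=6
  node 31: h_left=-1, h_right=6, diff=7 [FAIL (|-1-6|=7 > 1)], height=7
  node 27: h_left=-1, h_right=7, diff=8 [FAIL (|-1-7|=8 > 1)], height=8
  node 24: h_left=-1, h_right=8, diff=9 [FAIL (|-1-8|=9 > 1)], height=9
  node 19: h_left=-1, h_right=9, diff=10 [FAIL (|-1-9|=10 > 1)], height=10
  node 2: h_left=-1, h_right=10, diff=11 [FAIL (|-1-10|=11 > 1)], height=11
Node 45 violates the condition: |-1 - 1| = 2 > 1.
Result: Not balanced


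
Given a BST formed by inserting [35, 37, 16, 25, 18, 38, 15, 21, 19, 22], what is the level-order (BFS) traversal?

Tree insertion order: [35, 37, 16, 25, 18, 38, 15, 21, 19, 22]
Tree (level-order array): [35, 16, 37, 15, 25, None, 38, None, None, 18, None, None, None, None, 21, 19, 22]
BFS from the root, enqueuing left then right child of each popped node:
  queue [35] -> pop 35, enqueue [16, 37], visited so far: [35]
  queue [16, 37] -> pop 16, enqueue [15, 25], visited so far: [35, 16]
  queue [37, 15, 25] -> pop 37, enqueue [38], visited so far: [35, 16, 37]
  queue [15, 25, 38] -> pop 15, enqueue [none], visited so far: [35, 16, 37, 15]
  queue [25, 38] -> pop 25, enqueue [18], visited so far: [35, 16, 37, 15, 25]
  queue [38, 18] -> pop 38, enqueue [none], visited so far: [35, 16, 37, 15, 25, 38]
  queue [18] -> pop 18, enqueue [21], visited so far: [35, 16, 37, 15, 25, 38, 18]
  queue [21] -> pop 21, enqueue [19, 22], visited so far: [35, 16, 37, 15, 25, 38, 18, 21]
  queue [19, 22] -> pop 19, enqueue [none], visited so far: [35, 16, 37, 15, 25, 38, 18, 21, 19]
  queue [22] -> pop 22, enqueue [none], visited so far: [35, 16, 37, 15, 25, 38, 18, 21, 19, 22]
Result: [35, 16, 37, 15, 25, 38, 18, 21, 19, 22]


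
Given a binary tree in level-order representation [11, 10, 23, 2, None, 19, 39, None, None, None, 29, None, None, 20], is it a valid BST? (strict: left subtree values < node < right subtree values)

Level-order array: [11, 10, 23, 2, None, 19, 39, None, None, None, 29, None, None, 20]
Validate using subtree bounds (lo, hi): at each node, require lo < value < hi,
then recurse left with hi=value and right with lo=value.
Preorder trace (stopping at first violation):
  at node 11 with bounds (-inf, +inf): OK
  at node 10 with bounds (-inf, 11): OK
  at node 2 with bounds (-inf, 10): OK
  at node 23 with bounds (11, +inf): OK
  at node 19 with bounds (11, 23): OK
  at node 29 with bounds (19, 23): VIOLATION
Node 29 violates its bound: not (19 < 29 < 23).
Result: Not a valid BST


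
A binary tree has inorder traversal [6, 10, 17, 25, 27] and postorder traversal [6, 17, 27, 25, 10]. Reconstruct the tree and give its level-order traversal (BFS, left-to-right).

Inorder:   [6, 10, 17, 25, 27]
Postorder: [6, 17, 27, 25, 10]
Algorithm: postorder visits root last, so walk postorder right-to-left;
each value is the root of the current inorder slice — split it at that
value, recurse on the right subtree first, then the left.
Recursive splits:
  root=10; inorder splits into left=[6], right=[17, 25, 27]
  root=25; inorder splits into left=[17], right=[27]
  root=27; inorder splits into left=[], right=[]
  root=17; inorder splits into left=[], right=[]
  root=6; inorder splits into left=[], right=[]
Reconstructed level-order: [10, 6, 25, 17, 27]


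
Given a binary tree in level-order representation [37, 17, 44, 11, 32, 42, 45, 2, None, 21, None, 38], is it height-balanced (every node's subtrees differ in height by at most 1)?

Tree (level-order array): [37, 17, 44, 11, 32, 42, 45, 2, None, 21, None, 38]
Definition: a tree is height-balanced if, at every node, |h(left) - h(right)| <= 1 (empty subtree has height -1).
Bottom-up per-node check:
  node 2: h_left=-1, h_right=-1, diff=0 [OK], height=0
  node 11: h_left=0, h_right=-1, diff=1 [OK], height=1
  node 21: h_left=-1, h_right=-1, diff=0 [OK], height=0
  node 32: h_left=0, h_right=-1, diff=1 [OK], height=1
  node 17: h_left=1, h_right=1, diff=0 [OK], height=2
  node 38: h_left=-1, h_right=-1, diff=0 [OK], height=0
  node 42: h_left=0, h_right=-1, diff=1 [OK], height=1
  node 45: h_left=-1, h_right=-1, diff=0 [OK], height=0
  node 44: h_left=1, h_right=0, diff=1 [OK], height=2
  node 37: h_left=2, h_right=2, diff=0 [OK], height=3
All nodes satisfy the balance condition.
Result: Balanced


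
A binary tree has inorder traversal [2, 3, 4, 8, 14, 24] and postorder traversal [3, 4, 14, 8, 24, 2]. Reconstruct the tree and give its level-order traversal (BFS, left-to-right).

Inorder:   [2, 3, 4, 8, 14, 24]
Postorder: [3, 4, 14, 8, 24, 2]
Algorithm: postorder visits root last, so walk postorder right-to-left;
each value is the root of the current inorder slice — split it at that
value, recurse on the right subtree first, then the left.
Recursive splits:
  root=2; inorder splits into left=[], right=[3, 4, 8, 14, 24]
  root=24; inorder splits into left=[3, 4, 8, 14], right=[]
  root=8; inorder splits into left=[3, 4], right=[14]
  root=14; inorder splits into left=[], right=[]
  root=4; inorder splits into left=[3], right=[]
  root=3; inorder splits into left=[], right=[]
Reconstructed level-order: [2, 24, 8, 4, 14, 3]


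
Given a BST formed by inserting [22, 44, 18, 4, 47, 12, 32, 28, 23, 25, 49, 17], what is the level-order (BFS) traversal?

Tree insertion order: [22, 44, 18, 4, 47, 12, 32, 28, 23, 25, 49, 17]
Tree (level-order array): [22, 18, 44, 4, None, 32, 47, None, 12, 28, None, None, 49, None, 17, 23, None, None, None, None, None, None, 25]
BFS from the root, enqueuing left then right child of each popped node:
  queue [22] -> pop 22, enqueue [18, 44], visited so far: [22]
  queue [18, 44] -> pop 18, enqueue [4], visited so far: [22, 18]
  queue [44, 4] -> pop 44, enqueue [32, 47], visited so far: [22, 18, 44]
  queue [4, 32, 47] -> pop 4, enqueue [12], visited so far: [22, 18, 44, 4]
  queue [32, 47, 12] -> pop 32, enqueue [28], visited so far: [22, 18, 44, 4, 32]
  queue [47, 12, 28] -> pop 47, enqueue [49], visited so far: [22, 18, 44, 4, 32, 47]
  queue [12, 28, 49] -> pop 12, enqueue [17], visited so far: [22, 18, 44, 4, 32, 47, 12]
  queue [28, 49, 17] -> pop 28, enqueue [23], visited so far: [22, 18, 44, 4, 32, 47, 12, 28]
  queue [49, 17, 23] -> pop 49, enqueue [none], visited so far: [22, 18, 44, 4, 32, 47, 12, 28, 49]
  queue [17, 23] -> pop 17, enqueue [none], visited so far: [22, 18, 44, 4, 32, 47, 12, 28, 49, 17]
  queue [23] -> pop 23, enqueue [25], visited so far: [22, 18, 44, 4, 32, 47, 12, 28, 49, 17, 23]
  queue [25] -> pop 25, enqueue [none], visited so far: [22, 18, 44, 4, 32, 47, 12, 28, 49, 17, 23, 25]
Result: [22, 18, 44, 4, 32, 47, 12, 28, 49, 17, 23, 25]


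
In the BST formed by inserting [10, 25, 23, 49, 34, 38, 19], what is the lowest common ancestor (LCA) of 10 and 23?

Tree insertion order: [10, 25, 23, 49, 34, 38, 19]
Tree (level-order array): [10, None, 25, 23, 49, 19, None, 34, None, None, None, None, 38]
In a BST, the LCA of p=10, q=23 is the first node v on the
root-to-leaf path with p <= v <= q (go left if both < v, right if both > v).
Walk from root:
  at 10: 10 <= 10 <= 23, this is the LCA
LCA = 10


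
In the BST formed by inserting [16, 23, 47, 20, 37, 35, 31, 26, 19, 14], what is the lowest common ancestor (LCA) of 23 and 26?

Tree insertion order: [16, 23, 47, 20, 37, 35, 31, 26, 19, 14]
Tree (level-order array): [16, 14, 23, None, None, 20, 47, 19, None, 37, None, None, None, 35, None, 31, None, 26]
In a BST, the LCA of p=23, q=26 is the first node v on the
root-to-leaf path with p <= v <= q (go left if both < v, right if both > v).
Walk from root:
  at 16: both 23 and 26 > 16, go right
  at 23: 23 <= 23 <= 26, this is the LCA
LCA = 23


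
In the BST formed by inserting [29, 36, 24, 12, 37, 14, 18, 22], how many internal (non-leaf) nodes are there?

Tree built from: [29, 36, 24, 12, 37, 14, 18, 22]
Tree (level-order array): [29, 24, 36, 12, None, None, 37, None, 14, None, None, None, 18, None, 22]
Rule: An internal node has at least one child.
Per-node child counts:
  node 29: 2 child(ren)
  node 24: 1 child(ren)
  node 12: 1 child(ren)
  node 14: 1 child(ren)
  node 18: 1 child(ren)
  node 22: 0 child(ren)
  node 36: 1 child(ren)
  node 37: 0 child(ren)
Matching nodes: [29, 24, 12, 14, 18, 36]
Count of internal (non-leaf) nodes: 6


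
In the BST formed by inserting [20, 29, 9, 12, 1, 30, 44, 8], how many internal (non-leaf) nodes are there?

Tree built from: [20, 29, 9, 12, 1, 30, 44, 8]
Tree (level-order array): [20, 9, 29, 1, 12, None, 30, None, 8, None, None, None, 44]
Rule: An internal node has at least one child.
Per-node child counts:
  node 20: 2 child(ren)
  node 9: 2 child(ren)
  node 1: 1 child(ren)
  node 8: 0 child(ren)
  node 12: 0 child(ren)
  node 29: 1 child(ren)
  node 30: 1 child(ren)
  node 44: 0 child(ren)
Matching nodes: [20, 9, 1, 29, 30]
Count of internal (non-leaf) nodes: 5


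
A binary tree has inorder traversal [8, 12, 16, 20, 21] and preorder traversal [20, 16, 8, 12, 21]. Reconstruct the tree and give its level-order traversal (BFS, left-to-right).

Inorder:  [8, 12, 16, 20, 21]
Preorder: [20, 16, 8, 12, 21]
Algorithm: preorder visits root first, so consume preorder in order;
for each root, split the current inorder slice at that value into
left-subtree inorder and right-subtree inorder, then recurse.
Recursive splits:
  root=20; inorder splits into left=[8, 12, 16], right=[21]
  root=16; inorder splits into left=[8, 12], right=[]
  root=8; inorder splits into left=[], right=[12]
  root=12; inorder splits into left=[], right=[]
  root=21; inorder splits into left=[], right=[]
Reconstructed level-order: [20, 16, 21, 8, 12]


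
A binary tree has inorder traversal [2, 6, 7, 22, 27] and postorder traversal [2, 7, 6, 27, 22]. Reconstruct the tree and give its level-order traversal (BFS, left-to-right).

Inorder:   [2, 6, 7, 22, 27]
Postorder: [2, 7, 6, 27, 22]
Algorithm: postorder visits root last, so walk postorder right-to-left;
each value is the root of the current inorder slice — split it at that
value, recurse on the right subtree first, then the left.
Recursive splits:
  root=22; inorder splits into left=[2, 6, 7], right=[27]
  root=27; inorder splits into left=[], right=[]
  root=6; inorder splits into left=[2], right=[7]
  root=7; inorder splits into left=[], right=[]
  root=2; inorder splits into left=[], right=[]
Reconstructed level-order: [22, 6, 27, 2, 7]


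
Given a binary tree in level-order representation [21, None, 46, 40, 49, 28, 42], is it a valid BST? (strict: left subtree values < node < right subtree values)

Level-order array: [21, None, 46, 40, 49, 28, 42]
Validate using subtree bounds (lo, hi): at each node, require lo < value < hi,
then recurse left with hi=value and right with lo=value.
Preorder trace (stopping at first violation):
  at node 21 with bounds (-inf, +inf): OK
  at node 46 with bounds (21, +inf): OK
  at node 40 with bounds (21, 46): OK
  at node 28 with bounds (21, 40): OK
  at node 42 with bounds (40, 46): OK
  at node 49 with bounds (46, +inf): OK
No violation found at any node.
Result: Valid BST


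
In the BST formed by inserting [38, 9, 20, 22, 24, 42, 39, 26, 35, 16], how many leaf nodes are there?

Tree built from: [38, 9, 20, 22, 24, 42, 39, 26, 35, 16]
Tree (level-order array): [38, 9, 42, None, 20, 39, None, 16, 22, None, None, None, None, None, 24, None, 26, None, 35]
Rule: A leaf has 0 children.
Per-node child counts:
  node 38: 2 child(ren)
  node 9: 1 child(ren)
  node 20: 2 child(ren)
  node 16: 0 child(ren)
  node 22: 1 child(ren)
  node 24: 1 child(ren)
  node 26: 1 child(ren)
  node 35: 0 child(ren)
  node 42: 1 child(ren)
  node 39: 0 child(ren)
Matching nodes: [16, 35, 39]
Count of leaf nodes: 3


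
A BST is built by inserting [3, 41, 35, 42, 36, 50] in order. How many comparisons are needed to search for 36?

Search path for 36: 3 -> 41 -> 35 -> 36
Found: True
Comparisons: 4


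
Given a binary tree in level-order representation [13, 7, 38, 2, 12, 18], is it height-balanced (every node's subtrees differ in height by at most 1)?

Tree (level-order array): [13, 7, 38, 2, 12, 18]
Definition: a tree is height-balanced if, at every node, |h(left) - h(right)| <= 1 (empty subtree has height -1).
Bottom-up per-node check:
  node 2: h_left=-1, h_right=-1, diff=0 [OK], height=0
  node 12: h_left=-1, h_right=-1, diff=0 [OK], height=0
  node 7: h_left=0, h_right=0, diff=0 [OK], height=1
  node 18: h_left=-1, h_right=-1, diff=0 [OK], height=0
  node 38: h_left=0, h_right=-1, diff=1 [OK], height=1
  node 13: h_left=1, h_right=1, diff=0 [OK], height=2
All nodes satisfy the balance condition.
Result: Balanced


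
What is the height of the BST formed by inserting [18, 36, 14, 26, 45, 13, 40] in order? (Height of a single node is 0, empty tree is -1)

Insertion order: [18, 36, 14, 26, 45, 13, 40]
Tree (level-order array): [18, 14, 36, 13, None, 26, 45, None, None, None, None, 40]
Compute height bottom-up (empty subtree = -1):
  height(13) = 1 + max(-1, -1) = 0
  height(14) = 1 + max(0, -1) = 1
  height(26) = 1 + max(-1, -1) = 0
  height(40) = 1 + max(-1, -1) = 0
  height(45) = 1 + max(0, -1) = 1
  height(36) = 1 + max(0, 1) = 2
  height(18) = 1 + max(1, 2) = 3
Height = 3


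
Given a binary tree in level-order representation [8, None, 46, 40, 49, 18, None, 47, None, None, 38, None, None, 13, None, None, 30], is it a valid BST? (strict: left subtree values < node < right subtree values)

Level-order array: [8, None, 46, 40, 49, 18, None, 47, None, None, 38, None, None, 13, None, None, 30]
Validate using subtree bounds (lo, hi): at each node, require lo < value < hi,
then recurse left with hi=value and right with lo=value.
Preorder trace (stopping at first violation):
  at node 8 with bounds (-inf, +inf): OK
  at node 46 with bounds (8, +inf): OK
  at node 40 with bounds (8, 46): OK
  at node 18 with bounds (8, 40): OK
  at node 38 with bounds (18, 40): OK
  at node 13 with bounds (18, 38): VIOLATION
Node 13 violates its bound: not (18 < 13 < 38).
Result: Not a valid BST


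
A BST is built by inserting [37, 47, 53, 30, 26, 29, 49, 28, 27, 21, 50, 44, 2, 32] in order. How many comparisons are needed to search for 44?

Search path for 44: 37 -> 47 -> 44
Found: True
Comparisons: 3


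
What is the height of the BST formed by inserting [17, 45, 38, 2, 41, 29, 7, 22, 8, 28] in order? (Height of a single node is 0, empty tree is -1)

Insertion order: [17, 45, 38, 2, 41, 29, 7, 22, 8, 28]
Tree (level-order array): [17, 2, 45, None, 7, 38, None, None, 8, 29, 41, None, None, 22, None, None, None, None, 28]
Compute height bottom-up (empty subtree = -1):
  height(8) = 1 + max(-1, -1) = 0
  height(7) = 1 + max(-1, 0) = 1
  height(2) = 1 + max(-1, 1) = 2
  height(28) = 1 + max(-1, -1) = 0
  height(22) = 1 + max(-1, 0) = 1
  height(29) = 1 + max(1, -1) = 2
  height(41) = 1 + max(-1, -1) = 0
  height(38) = 1 + max(2, 0) = 3
  height(45) = 1 + max(3, -1) = 4
  height(17) = 1 + max(2, 4) = 5
Height = 5


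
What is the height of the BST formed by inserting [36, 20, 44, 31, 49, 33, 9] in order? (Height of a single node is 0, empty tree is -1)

Insertion order: [36, 20, 44, 31, 49, 33, 9]
Tree (level-order array): [36, 20, 44, 9, 31, None, 49, None, None, None, 33]
Compute height bottom-up (empty subtree = -1):
  height(9) = 1 + max(-1, -1) = 0
  height(33) = 1 + max(-1, -1) = 0
  height(31) = 1 + max(-1, 0) = 1
  height(20) = 1 + max(0, 1) = 2
  height(49) = 1 + max(-1, -1) = 0
  height(44) = 1 + max(-1, 0) = 1
  height(36) = 1 + max(2, 1) = 3
Height = 3


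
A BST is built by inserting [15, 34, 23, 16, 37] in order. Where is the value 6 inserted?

Starting tree (level order): [15, None, 34, 23, 37, 16]
Insertion path: 15
Result: insert 6 as left child of 15
Final tree (level order): [15, 6, 34, None, None, 23, 37, 16]


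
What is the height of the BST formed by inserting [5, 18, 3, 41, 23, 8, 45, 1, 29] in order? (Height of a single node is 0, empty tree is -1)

Insertion order: [5, 18, 3, 41, 23, 8, 45, 1, 29]
Tree (level-order array): [5, 3, 18, 1, None, 8, 41, None, None, None, None, 23, 45, None, 29]
Compute height bottom-up (empty subtree = -1):
  height(1) = 1 + max(-1, -1) = 0
  height(3) = 1 + max(0, -1) = 1
  height(8) = 1 + max(-1, -1) = 0
  height(29) = 1 + max(-1, -1) = 0
  height(23) = 1 + max(-1, 0) = 1
  height(45) = 1 + max(-1, -1) = 0
  height(41) = 1 + max(1, 0) = 2
  height(18) = 1 + max(0, 2) = 3
  height(5) = 1 + max(1, 3) = 4
Height = 4


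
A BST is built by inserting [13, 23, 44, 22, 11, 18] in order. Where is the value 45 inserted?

Starting tree (level order): [13, 11, 23, None, None, 22, 44, 18]
Insertion path: 13 -> 23 -> 44
Result: insert 45 as right child of 44
Final tree (level order): [13, 11, 23, None, None, 22, 44, 18, None, None, 45]


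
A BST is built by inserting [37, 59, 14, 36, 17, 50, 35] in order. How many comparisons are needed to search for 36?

Search path for 36: 37 -> 14 -> 36
Found: True
Comparisons: 3


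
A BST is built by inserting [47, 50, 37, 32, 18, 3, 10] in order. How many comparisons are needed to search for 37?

Search path for 37: 47 -> 37
Found: True
Comparisons: 2


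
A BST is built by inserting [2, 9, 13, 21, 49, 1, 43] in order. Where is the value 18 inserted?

Starting tree (level order): [2, 1, 9, None, None, None, 13, None, 21, None, 49, 43]
Insertion path: 2 -> 9 -> 13 -> 21
Result: insert 18 as left child of 21
Final tree (level order): [2, 1, 9, None, None, None, 13, None, 21, 18, 49, None, None, 43]


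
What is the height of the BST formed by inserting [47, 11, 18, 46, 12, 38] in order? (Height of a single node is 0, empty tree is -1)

Insertion order: [47, 11, 18, 46, 12, 38]
Tree (level-order array): [47, 11, None, None, 18, 12, 46, None, None, 38]
Compute height bottom-up (empty subtree = -1):
  height(12) = 1 + max(-1, -1) = 0
  height(38) = 1 + max(-1, -1) = 0
  height(46) = 1 + max(0, -1) = 1
  height(18) = 1 + max(0, 1) = 2
  height(11) = 1 + max(-1, 2) = 3
  height(47) = 1 + max(3, -1) = 4
Height = 4


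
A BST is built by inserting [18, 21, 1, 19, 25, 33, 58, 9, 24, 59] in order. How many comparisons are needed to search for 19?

Search path for 19: 18 -> 21 -> 19
Found: True
Comparisons: 3


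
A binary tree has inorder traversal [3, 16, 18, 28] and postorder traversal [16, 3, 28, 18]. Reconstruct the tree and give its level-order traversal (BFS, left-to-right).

Inorder:   [3, 16, 18, 28]
Postorder: [16, 3, 28, 18]
Algorithm: postorder visits root last, so walk postorder right-to-left;
each value is the root of the current inorder slice — split it at that
value, recurse on the right subtree first, then the left.
Recursive splits:
  root=18; inorder splits into left=[3, 16], right=[28]
  root=28; inorder splits into left=[], right=[]
  root=3; inorder splits into left=[], right=[16]
  root=16; inorder splits into left=[], right=[]
Reconstructed level-order: [18, 3, 28, 16]


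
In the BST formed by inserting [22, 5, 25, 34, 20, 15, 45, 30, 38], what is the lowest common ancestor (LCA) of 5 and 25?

Tree insertion order: [22, 5, 25, 34, 20, 15, 45, 30, 38]
Tree (level-order array): [22, 5, 25, None, 20, None, 34, 15, None, 30, 45, None, None, None, None, 38]
In a BST, the LCA of p=5, q=25 is the first node v on the
root-to-leaf path with p <= v <= q (go left if both < v, right if both > v).
Walk from root:
  at 22: 5 <= 22 <= 25, this is the LCA
LCA = 22


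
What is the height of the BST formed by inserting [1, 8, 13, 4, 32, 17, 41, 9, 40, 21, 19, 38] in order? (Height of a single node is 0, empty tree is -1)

Insertion order: [1, 8, 13, 4, 32, 17, 41, 9, 40, 21, 19, 38]
Tree (level-order array): [1, None, 8, 4, 13, None, None, 9, 32, None, None, 17, 41, None, 21, 40, None, 19, None, 38]
Compute height bottom-up (empty subtree = -1):
  height(4) = 1 + max(-1, -1) = 0
  height(9) = 1 + max(-1, -1) = 0
  height(19) = 1 + max(-1, -1) = 0
  height(21) = 1 + max(0, -1) = 1
  height(17) = 1 + max(-1, 1) = 2
  height(38) = 1 + max(-1, -1) = 0
  height(40) = 1 + max(0, -1) = 1
  height(41) = 1 + max(1, -1) = 2
  height(32) = 1 + max(2, 2) = 3
  height(13) = 1 + max(0, 3) = 4
  height(8) = 1 + max(0, 4) = 5
  height(1) = 1 + max(-1, 5) = 6
Height = 6
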